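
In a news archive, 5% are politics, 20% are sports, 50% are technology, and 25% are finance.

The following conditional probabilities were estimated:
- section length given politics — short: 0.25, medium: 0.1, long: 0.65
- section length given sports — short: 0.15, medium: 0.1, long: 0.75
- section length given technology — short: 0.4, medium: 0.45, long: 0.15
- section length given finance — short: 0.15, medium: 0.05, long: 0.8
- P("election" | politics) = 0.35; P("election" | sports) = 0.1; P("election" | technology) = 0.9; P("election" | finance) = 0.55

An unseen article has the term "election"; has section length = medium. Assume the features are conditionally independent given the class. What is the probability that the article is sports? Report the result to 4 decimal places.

0.0094

politics: 0.05 × 0.1 × 0.35 = 0.00175
sports: 0.2 × 0.1 × 0.1 = 0.002
technology: 0.5 × 0.45 × 0.9 = 0.2025
finance: 0.25 × 0.05 × 0.55 = 0.006875
P(sports | x) = 0.002 / 0.213125 ≈ 0.0094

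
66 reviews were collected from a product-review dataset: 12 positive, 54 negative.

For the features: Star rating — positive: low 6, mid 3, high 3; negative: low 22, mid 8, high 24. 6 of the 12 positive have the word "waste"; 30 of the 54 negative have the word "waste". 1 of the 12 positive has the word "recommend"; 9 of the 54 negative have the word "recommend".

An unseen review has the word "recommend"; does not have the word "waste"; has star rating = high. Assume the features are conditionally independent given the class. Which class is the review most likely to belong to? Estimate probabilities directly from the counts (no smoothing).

negative

positive: (12/66) × (3/12) × (6/12) × (1/12) ≈ 0.00189394
negative: (54/66) × (24/54) × (24/54) × (9/54) ≈ 0.026936
Highest score → negative.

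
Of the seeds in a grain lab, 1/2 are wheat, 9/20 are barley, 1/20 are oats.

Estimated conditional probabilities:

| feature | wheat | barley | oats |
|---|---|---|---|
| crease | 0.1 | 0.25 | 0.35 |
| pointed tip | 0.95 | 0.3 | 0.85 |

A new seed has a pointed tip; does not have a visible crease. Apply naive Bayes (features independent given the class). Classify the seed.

wheat: 0.5 × (1−0.1) × 0.95 = 0.4275
barley: 0.45 × (1−0.25) × 0.3 = 0.10125
oats: 0.05 × (1−0.35) × 0.85 = 0.027625
Highest score → wheat.

wheat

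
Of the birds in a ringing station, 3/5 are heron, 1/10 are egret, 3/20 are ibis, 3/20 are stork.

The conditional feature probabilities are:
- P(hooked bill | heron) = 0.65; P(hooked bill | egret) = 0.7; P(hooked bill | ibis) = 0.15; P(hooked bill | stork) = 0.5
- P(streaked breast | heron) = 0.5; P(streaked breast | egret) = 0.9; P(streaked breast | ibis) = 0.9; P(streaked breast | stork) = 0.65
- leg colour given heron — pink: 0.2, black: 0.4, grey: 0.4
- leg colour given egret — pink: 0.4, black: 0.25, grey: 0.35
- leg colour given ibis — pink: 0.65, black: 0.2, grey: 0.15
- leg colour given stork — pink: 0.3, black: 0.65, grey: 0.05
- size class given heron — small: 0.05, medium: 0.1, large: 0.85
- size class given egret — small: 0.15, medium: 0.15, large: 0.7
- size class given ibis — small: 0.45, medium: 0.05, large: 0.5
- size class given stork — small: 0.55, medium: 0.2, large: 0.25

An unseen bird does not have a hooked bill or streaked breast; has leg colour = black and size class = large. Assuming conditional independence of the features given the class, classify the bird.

heron

heron: 0.6 × (1−0.65) × (1−0.5) × 0.4 × 0.85 = 0.0357
egret: 0.1 × (1−0.7) × (1−0.9) × 0.25 × 0.7 = 0.000525
ibis: 0.15 × (1−0.15) × (1−0.9) × 0.2 × 0.5 = 0.001275
stork: 0.15 × (1−0.5) × (1−0.65) × 0.65 × 0.25 = 0.004265625
Highest score → heron.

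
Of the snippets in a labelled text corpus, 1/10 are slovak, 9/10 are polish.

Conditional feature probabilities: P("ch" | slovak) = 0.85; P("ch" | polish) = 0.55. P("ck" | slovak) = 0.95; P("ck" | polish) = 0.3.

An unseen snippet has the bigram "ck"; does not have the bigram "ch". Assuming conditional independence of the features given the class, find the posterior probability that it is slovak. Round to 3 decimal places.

slovak: 0.1 × (1−0.85) × 0.95 = 0.01425
polish: 0.9 × (1−0.55) × 0.3 = 0.1215
P(slovak | x) = 0.01425 / 0.13575 ≈ 0.105

0.105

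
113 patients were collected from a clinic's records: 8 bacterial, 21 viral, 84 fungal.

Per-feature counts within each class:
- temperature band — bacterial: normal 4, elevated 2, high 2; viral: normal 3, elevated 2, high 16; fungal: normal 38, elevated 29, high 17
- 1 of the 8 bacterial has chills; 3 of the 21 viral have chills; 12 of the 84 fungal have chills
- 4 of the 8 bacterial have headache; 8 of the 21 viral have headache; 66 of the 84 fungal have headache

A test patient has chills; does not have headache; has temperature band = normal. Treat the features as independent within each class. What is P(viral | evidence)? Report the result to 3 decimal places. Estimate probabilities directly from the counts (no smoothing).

0.158

bacterial: (8/113) × (4/8) × (1/8) × (4/8) ≈ 0.00221239
viral: (21/113) × (3/21) × (3/21) × (13/21) ≈ 0.00234784
fungal: (84/113) × (38/84) × (12/84) × (18/84) ≈ 0.0102944
P(viral | x) = 0.00234784 / 0.01485463 ≈ 0.158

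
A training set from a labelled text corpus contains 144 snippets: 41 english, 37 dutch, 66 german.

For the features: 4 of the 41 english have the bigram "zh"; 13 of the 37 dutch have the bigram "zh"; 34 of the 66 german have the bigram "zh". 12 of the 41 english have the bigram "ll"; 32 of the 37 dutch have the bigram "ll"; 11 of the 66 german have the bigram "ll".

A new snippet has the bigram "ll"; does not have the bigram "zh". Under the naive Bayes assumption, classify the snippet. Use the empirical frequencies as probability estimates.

english: (41/144) × (37/41) × (12/41) ≈ 0.0752033
dutch: (37/144) × (24/37) × (32/37) ≈ 0.144144
german: (66/144) × (32/66) × (11/66) ≈ 0.037037
Highest score → dutch.

dutch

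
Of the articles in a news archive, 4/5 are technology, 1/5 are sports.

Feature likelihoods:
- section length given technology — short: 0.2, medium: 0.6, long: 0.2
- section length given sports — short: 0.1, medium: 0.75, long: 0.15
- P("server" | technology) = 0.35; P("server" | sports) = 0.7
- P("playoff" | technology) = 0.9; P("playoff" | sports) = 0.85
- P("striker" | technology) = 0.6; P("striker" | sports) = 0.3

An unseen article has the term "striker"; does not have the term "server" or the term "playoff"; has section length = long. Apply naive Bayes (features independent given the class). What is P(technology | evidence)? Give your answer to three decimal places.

technology: 0.8 × 0.2 × (1−0.35) × (1−0.9) × 0.6 = 0.00624
sports: 0.2 × 0.15 × (1−0.7) × (1−0.85) × 0.3 = 0.000405
P(technology | x) = 0.00624 / 0.006645 ≈ 0.939

0.939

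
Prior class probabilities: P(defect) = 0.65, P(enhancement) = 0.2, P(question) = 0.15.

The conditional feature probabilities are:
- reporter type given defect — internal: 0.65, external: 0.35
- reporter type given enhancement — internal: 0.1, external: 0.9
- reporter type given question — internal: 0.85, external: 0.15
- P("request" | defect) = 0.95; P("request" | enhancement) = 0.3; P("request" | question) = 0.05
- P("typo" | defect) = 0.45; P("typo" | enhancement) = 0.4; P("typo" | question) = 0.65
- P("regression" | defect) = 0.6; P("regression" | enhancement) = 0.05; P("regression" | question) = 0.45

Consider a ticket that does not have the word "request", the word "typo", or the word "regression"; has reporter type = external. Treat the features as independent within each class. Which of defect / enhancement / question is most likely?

enhancement

defect: 0.65 × 0.35 × (1−0.95) × (1−0.45) × (1−0.6) = 0.0025025
enhancement: 0.2 × 0.9 × (1−0.3) × (1−0.4) × (1−0.05) = 0.07182
question: 0.15 × 0.15 × (1−0.05) × (1−0.65) × (1−0.45) = 0.0041146875
Highest score → enhancement.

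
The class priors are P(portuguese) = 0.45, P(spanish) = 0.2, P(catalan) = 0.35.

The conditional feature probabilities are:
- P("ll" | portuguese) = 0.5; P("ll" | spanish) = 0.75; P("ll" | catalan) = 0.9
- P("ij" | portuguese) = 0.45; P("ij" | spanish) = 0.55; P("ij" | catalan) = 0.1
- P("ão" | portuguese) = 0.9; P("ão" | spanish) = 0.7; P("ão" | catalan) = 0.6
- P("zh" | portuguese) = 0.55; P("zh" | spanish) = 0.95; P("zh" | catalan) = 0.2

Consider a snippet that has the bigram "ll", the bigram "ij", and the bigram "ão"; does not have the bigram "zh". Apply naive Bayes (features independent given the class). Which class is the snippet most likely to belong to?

portuguese: 0.45 × 0.5 × 0.45 × 0.9 × (1−0.55) = 0.04100625
spanish: 0.2 × 0.75 × 0.55 × 0.7 × (1−0.95) = 0.0028875
catalan: 0.35 × 0.9 × 0.1 × 0.6 × (1−0.2) = 0.01512
Highest score → portuguese.

portuguese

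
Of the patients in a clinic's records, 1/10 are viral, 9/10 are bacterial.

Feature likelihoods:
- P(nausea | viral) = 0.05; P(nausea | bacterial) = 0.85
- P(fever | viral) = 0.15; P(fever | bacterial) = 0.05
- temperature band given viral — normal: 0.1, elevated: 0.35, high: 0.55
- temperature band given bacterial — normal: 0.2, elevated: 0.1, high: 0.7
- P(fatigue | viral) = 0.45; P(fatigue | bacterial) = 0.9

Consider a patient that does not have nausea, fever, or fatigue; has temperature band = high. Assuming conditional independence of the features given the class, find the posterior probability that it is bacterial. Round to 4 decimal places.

viral: 0.1 × (1−0.05) × (1−0.15) × 0.55 × (1−0.45) = 0.024426875
bacterial: 0.9 × (1−0.85) × (1−0.05) × 0.7 × (1−0.9) = 0.0089775
P(bacterial | x) = 0.0089775 / 0.033404375 ≈ 0.2688

0.2688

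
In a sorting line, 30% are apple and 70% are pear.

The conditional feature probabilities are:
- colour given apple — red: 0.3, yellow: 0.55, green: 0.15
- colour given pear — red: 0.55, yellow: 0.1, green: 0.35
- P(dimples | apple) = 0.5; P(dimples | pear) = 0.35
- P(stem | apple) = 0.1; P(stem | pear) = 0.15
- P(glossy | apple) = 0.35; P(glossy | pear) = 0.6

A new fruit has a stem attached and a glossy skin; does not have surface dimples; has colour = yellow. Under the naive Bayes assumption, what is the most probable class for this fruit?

apple: 0.3 × 0.55 × (1−0.5) × 0.1 × 0.35 = 0.0028875
pear: 0.7 × 0.1 × (1−0.35) × 0.15 × 0.6 = 0.004095
Highest score → pear.

pear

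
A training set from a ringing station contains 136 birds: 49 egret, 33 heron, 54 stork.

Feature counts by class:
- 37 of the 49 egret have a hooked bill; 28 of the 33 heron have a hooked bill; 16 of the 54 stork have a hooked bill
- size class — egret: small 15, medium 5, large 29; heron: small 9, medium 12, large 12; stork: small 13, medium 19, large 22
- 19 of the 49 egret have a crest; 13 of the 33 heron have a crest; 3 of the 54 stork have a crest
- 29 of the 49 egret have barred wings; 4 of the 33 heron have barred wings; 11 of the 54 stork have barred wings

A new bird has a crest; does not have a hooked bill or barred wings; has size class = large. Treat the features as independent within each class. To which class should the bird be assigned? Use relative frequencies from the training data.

egret

egret: (49/136) × (12/49) × (29/49) × (19/49) × (20/49) ≈ 0.00826486
heron: (33/136) × (5/33) × (12/33) × (13/33) × (29/33) ≈ 0.0046282
stork: (54/136) × (38/54) × (22/54) × (3/54) × (43/54) ≈ 0.00503588
Highest score → egret.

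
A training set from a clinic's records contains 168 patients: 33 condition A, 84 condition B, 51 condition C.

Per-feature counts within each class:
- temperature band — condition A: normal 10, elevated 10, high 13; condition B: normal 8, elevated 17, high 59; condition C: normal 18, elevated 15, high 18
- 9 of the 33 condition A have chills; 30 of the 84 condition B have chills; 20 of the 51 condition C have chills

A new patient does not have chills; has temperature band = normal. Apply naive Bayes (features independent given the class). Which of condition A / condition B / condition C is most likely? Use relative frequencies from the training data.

condition C

condition A: (33/168) × (10/33) × (24/33) ≈ 0.04329
condition B: (84/168) × (8/84) × (54/84) ≈ 0.0306122
condition C: (51/168) × (18/51) × (31/51) ≈ 0.0651261
Highest score → condition C.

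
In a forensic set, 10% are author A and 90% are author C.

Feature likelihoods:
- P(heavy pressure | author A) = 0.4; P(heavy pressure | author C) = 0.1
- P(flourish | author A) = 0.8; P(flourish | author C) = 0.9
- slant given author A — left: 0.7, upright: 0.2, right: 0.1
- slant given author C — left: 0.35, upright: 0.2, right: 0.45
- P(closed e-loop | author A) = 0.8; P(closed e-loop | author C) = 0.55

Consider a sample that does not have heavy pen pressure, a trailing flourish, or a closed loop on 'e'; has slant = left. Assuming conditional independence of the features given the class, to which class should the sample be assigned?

author A: 0.1 × (1−0.4) × (1−0.8) × 0.7 × (1−0.8) = 0.00168
author C: 0.9 × (1−0.1) × (1−0.9) × 0.35 × (1−0.55) = 0.0127575
Highest score → author C.

author C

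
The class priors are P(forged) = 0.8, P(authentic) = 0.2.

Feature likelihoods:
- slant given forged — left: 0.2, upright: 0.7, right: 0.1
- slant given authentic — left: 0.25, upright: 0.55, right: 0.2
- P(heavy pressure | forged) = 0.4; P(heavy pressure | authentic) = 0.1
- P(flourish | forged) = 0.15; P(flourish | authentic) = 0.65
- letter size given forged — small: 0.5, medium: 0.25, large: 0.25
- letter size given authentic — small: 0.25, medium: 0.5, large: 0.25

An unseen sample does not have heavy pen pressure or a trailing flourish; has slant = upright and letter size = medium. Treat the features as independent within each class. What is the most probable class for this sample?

forged: 0.8 × 0.7 × (1−0.4) × (1−0.15) × 0.25 = 0.0714
authentic: 0.2 × 0.55 × (1−0.1) × (1−0.65) × 0.5 = 0.017325
Highest score → forged.

forged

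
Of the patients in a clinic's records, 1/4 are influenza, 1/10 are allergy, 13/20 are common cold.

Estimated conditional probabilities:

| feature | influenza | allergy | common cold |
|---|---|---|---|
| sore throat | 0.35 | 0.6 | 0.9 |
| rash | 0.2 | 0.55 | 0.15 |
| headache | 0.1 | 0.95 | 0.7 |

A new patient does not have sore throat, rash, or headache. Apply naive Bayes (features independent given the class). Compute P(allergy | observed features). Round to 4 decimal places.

influenza: 0.25 × (1−0.35) × (1−0.2) × (1−0.1) = 0.117
allergy: 0.1 × (1−0.6) × (1−0.55) × (1−0.95) = 0.0009
common cold: 0.65 × (1−0.9) × (1−0.15) × (1−0.7) = 0.016575
P(allergy | x) = 0.0009 / 0.134475 ≈ 0.0067

0.0067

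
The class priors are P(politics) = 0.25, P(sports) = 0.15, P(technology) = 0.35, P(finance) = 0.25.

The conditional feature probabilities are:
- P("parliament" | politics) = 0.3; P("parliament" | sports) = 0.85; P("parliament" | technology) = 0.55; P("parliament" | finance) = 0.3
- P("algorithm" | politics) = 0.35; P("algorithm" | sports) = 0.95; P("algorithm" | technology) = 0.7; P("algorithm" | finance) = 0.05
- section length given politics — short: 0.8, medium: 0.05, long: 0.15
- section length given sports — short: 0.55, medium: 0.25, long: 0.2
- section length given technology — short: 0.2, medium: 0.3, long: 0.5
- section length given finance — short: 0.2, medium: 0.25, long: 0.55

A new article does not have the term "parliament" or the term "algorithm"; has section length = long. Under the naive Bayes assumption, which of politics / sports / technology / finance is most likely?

politics: 0.25 × (1−0.3) × (1−0.35) × 0.15 = 0.0170625
sports: 0.15 × (1−0.85) × (1−0.95) × 0.2 = 0.000225
technology: 0.35 × (1−0.55) × (1−0.7) × 0.5 = 0.023625
finance: 0.25 × (1−0.3) × (1−0.05) × 0.55 = 0.0914375
Highest score → finance.

finance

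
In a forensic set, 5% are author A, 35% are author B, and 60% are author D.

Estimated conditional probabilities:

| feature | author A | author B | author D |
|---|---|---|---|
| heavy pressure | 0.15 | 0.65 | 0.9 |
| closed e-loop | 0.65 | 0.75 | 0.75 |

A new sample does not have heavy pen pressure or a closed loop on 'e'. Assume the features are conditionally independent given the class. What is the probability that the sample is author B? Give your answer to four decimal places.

0.5062

author A: 0.05 × (1−0.15) × (1−0.65) = 0.014875
author B: 0.35 × (1−0.65) × (1−0.75) = 0.030625
author D: 0.6 × (1−0.9) × (1−0.75) = 0.015
P(author B | x) = 0.030625 / 0.0605 ≈ 0.5062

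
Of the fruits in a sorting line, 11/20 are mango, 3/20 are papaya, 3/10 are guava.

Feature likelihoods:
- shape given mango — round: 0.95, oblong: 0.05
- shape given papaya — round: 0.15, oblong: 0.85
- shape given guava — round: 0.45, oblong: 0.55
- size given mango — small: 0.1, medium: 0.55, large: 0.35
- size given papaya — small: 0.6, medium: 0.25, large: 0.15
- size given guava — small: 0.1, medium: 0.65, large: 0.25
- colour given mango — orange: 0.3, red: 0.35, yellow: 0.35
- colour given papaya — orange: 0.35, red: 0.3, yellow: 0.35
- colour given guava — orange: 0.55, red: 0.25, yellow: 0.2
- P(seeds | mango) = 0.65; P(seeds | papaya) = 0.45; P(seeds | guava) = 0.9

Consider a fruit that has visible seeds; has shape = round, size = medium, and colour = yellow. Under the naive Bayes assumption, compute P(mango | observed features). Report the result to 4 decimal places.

mango: 0.55 × 0.95 × 0.55 × 0.35 × 0.65 = 0.0653778125
papaya: 0.15 × 0.15 × 0.25 × 0.35 × 0.45 = 0.0008859375
guava: 0.3 × 0.45 × 0.65 × 0.2 × 0.9 = 0.015795
P(mango | x) = 0.0653778125 / 0.08205875 ≈ 0.7967

0.7967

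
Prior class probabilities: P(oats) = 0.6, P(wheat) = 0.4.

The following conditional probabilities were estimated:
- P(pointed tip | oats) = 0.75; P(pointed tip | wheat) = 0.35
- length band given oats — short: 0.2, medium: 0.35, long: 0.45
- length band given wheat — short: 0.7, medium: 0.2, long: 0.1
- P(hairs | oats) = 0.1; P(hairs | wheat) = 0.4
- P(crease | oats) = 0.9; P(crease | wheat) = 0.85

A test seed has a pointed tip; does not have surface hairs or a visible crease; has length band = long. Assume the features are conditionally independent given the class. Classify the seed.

oats

oats: 0.6 × 0.75 × 0.45 × (1−0.1) × (1−0.9) = 0.018225
wheat: 0.4 × 0.35 × 0.1 × (1−0.4) × (1−0.85) = 0.00126
Highest score → oats.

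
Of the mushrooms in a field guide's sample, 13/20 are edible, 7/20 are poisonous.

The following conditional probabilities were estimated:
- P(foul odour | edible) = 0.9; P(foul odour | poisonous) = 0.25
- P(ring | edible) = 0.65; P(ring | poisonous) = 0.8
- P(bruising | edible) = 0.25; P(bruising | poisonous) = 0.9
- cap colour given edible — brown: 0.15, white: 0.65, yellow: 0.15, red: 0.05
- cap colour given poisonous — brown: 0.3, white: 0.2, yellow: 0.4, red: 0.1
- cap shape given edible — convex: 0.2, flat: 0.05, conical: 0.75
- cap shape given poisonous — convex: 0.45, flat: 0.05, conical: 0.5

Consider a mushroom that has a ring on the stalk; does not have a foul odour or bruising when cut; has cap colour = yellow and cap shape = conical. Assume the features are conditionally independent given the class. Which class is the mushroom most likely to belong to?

poisonous

edible: 0.65 × (1−0.9) × 0.65 × (1−0.25) × 0.15 × 0.75 = 0.00356484375
poisonous: 0.35 × (1−0.25) × 0.8 × (1−0.9) × 0.4 × 0.5 = 0.0042
Highest score → poisonous.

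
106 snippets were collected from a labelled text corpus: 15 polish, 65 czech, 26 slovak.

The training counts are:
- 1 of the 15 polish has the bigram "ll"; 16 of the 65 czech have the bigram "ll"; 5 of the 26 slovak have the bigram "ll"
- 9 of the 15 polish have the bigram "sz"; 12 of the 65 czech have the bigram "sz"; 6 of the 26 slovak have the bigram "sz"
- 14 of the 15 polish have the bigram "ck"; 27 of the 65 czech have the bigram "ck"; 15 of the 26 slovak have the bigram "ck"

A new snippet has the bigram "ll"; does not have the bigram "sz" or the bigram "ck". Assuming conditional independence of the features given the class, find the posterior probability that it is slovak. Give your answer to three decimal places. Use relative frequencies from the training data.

0.175

polish: (15/106) × (1/15) × (6/15) × (1/15) ≈ 0.000251572
czech: (65/106) × (16/65) × (53/65) × (38/65) ≈ 0.0719527
slovak: (26/106) × (5/26) × (20/26) × (11/26) ≈ 0.0153511
P(slovak | x) = 0.0153511 / 0.087555372 ≈ 0.175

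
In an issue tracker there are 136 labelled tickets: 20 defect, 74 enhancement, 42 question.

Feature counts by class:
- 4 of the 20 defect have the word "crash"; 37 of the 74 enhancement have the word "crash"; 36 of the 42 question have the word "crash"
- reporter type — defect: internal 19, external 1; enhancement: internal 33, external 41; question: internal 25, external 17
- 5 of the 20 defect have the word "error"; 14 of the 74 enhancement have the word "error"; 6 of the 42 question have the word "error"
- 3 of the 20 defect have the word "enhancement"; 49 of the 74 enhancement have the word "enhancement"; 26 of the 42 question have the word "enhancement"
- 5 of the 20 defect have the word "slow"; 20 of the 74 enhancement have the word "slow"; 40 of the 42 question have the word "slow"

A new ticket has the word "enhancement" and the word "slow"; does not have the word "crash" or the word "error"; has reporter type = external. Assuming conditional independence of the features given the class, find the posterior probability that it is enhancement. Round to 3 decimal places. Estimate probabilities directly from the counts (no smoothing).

defect: (20/136) × (16/20) × (1/20) × (15/20) × (3/20) × (5/20) ≈ 0.000165441
enhancement: (74/136) × (37/74) × (41/74) × (60/74) × (49/74) × (20/74) ≈ 0.0218724
question: (42/136) × (6/42) × (17/42) × (36/42) × (26/42) × (40/42) ≈ 0.00902402
P(enhancement | x) = 0.0218724 / 0.031061861 ≈ 0.704

0.704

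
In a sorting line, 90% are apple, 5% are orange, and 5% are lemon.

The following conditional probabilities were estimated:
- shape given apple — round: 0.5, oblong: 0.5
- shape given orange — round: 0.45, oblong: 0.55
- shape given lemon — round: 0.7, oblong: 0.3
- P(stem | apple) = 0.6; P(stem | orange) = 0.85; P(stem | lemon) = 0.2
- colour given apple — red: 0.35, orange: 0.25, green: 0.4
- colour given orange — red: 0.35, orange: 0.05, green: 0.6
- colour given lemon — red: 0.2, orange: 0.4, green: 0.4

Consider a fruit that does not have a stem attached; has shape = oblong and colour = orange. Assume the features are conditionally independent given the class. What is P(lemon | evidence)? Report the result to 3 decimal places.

apple: 0.9 × 0.5 × (1−0.6) × 0.25 = 0.045
orange: 0.05 × 0.55 × (1−0.85) × 0.05 = 0.00020625
lemon: 0.05 × 0.3 × (1−0.2) × 0.4 = 0.0048
P(lemon | x) = 0.0048 / 0.05000625 ≈ 0.096

0.096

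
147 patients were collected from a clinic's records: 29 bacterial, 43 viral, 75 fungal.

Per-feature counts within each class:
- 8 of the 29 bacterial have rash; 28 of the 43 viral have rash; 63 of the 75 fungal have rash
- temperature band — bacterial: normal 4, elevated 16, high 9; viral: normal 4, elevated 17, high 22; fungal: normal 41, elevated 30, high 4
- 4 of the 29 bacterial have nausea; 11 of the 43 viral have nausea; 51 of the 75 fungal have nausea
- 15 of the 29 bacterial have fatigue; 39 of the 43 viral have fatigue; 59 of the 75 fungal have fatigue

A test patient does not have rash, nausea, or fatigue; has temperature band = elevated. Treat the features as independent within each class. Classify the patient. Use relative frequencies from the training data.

bacterial

bacterial: (29/147) × (21/29) × (16/29) × (25/29) × (14/29) ≈ 0.0328017
viral: (43/147) × (15/43) × (17/43) × (32/43) × (4/43) ≈ 0.00279272
fungal: (75/147) × (12/75) × (30/75) × (24/75) × (16/75) ≈ 0.00222912
Highest score → bacterial.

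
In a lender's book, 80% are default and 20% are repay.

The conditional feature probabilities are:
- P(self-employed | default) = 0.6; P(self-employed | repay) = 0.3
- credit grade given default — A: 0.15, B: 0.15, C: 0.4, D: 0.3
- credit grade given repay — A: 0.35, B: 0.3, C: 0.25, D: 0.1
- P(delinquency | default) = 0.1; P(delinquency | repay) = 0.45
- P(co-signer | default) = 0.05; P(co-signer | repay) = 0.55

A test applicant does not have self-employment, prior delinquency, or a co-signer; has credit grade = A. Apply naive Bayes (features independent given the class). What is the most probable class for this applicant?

default: 0.8 × (1−0.6) × 0.15 × (1−0.1) × (1−0.05) = 0.04104
repay: 0.2 × (1−0.3) × 0.35 × (1−0.45) × (1−0.55) = 0.0121275
Highest score → default.

default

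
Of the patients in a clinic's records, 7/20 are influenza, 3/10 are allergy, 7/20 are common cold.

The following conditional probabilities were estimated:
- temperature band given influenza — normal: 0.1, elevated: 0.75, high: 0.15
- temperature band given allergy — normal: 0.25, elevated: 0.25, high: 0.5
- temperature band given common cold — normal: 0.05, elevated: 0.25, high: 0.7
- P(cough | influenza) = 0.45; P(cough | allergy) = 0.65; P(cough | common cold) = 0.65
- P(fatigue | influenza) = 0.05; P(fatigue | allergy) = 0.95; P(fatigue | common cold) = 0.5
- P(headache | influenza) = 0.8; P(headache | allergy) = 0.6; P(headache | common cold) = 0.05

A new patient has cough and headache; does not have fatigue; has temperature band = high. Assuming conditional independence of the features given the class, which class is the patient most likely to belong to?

influenza

influenza: 0.35 × 0.15 × 0.45 × (1−0.05) × 0.8 = 0.017955
allergy: 0.3 × 0.5 × 0.65 × (1−0.95) × 0.6 = 0.002925
common cold: 0.35 × 0.7 × 0.65 × (1−0.5) × 0.05 = 0.00398125
Highest score → influenza.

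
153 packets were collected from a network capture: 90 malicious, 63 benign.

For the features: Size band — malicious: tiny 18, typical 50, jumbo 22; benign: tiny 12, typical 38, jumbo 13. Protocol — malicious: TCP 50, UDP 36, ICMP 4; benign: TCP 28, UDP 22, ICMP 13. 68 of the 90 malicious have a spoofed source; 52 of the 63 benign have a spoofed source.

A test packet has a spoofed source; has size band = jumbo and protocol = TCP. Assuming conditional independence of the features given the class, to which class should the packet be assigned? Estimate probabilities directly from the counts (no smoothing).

malicious

malicious: (90/153) × (22/90) × (50/90) × (68/90) ≈ 0.0603567
benign: (63/153) × (13/63) × (28/63) × (52/63) ≈ 0.0311697
Highest score → malicious.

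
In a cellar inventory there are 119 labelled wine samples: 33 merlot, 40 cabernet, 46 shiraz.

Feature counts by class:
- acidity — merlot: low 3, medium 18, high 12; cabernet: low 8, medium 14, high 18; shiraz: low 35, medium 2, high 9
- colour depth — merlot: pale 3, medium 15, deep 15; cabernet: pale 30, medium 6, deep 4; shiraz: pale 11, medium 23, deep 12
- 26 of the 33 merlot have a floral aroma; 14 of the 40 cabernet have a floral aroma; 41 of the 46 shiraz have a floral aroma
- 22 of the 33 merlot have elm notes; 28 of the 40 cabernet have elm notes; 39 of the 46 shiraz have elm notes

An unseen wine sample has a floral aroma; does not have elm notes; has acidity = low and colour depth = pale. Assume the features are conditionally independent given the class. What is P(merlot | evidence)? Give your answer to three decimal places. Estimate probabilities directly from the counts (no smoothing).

merlot: (33/119) × (3/33) × (3/33) × (26/33) × (11/33) ≈ 0.000601894
cabernet: (40/119) × (8/40) × (30/40) × (14/40) × (12/40) ≈ 0.00529412
shiraz: (46/119) × (35/46) × (11/46) × (41/46) × (7/46) ≈ 0.00953942
P(merlot | x) = 0.000601894 / 0.015435434 ≈ 0.039

0.039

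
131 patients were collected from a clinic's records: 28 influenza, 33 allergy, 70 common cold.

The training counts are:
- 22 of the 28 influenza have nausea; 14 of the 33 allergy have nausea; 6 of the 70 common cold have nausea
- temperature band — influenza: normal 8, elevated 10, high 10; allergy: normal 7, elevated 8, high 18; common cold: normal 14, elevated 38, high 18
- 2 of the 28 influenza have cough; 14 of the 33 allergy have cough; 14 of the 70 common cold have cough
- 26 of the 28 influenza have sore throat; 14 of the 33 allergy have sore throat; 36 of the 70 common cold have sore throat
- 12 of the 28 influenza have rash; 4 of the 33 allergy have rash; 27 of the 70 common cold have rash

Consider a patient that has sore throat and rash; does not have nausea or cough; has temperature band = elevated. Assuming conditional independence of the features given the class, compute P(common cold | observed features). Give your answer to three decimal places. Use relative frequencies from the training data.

0.856

influenza: (28/131) × (6/28) × (10/28) × (26/28) × (26/28) × (12/28) ≈ 0.00604471
allergy: (33/131) × (19/33) × (8/33) × (19/33) × (14/33) × (4/33) ≈ 0.00104102
common cold: (70/131) × (64/70) × (38/70) × (56/70) × (36/70) × (27/70) ≈ 0.0420876
P(common cold | x) = 0.0420876 / 0.04917333 ≈ 0.856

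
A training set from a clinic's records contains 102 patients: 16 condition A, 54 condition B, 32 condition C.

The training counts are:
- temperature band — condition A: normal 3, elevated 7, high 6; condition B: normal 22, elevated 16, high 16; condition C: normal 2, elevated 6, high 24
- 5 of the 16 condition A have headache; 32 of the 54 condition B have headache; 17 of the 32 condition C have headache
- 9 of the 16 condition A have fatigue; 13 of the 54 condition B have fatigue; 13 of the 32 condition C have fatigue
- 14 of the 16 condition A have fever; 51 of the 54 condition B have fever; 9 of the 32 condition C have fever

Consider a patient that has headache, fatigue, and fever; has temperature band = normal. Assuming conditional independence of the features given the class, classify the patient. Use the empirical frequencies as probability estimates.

condition B

condition A: (16/102) × (3/16) × (5/16) × (9/16) × (14/16) ≈ 0.00452378
condition B: (54/102) × (22/54) × (32/54) × (13/54) × (51/54) ≈ 0.0290606
condition C: (32/102) × (2/32) × (17/32) × (13/32) × (9/32) = 0.001190185546875
Highest score → condition B.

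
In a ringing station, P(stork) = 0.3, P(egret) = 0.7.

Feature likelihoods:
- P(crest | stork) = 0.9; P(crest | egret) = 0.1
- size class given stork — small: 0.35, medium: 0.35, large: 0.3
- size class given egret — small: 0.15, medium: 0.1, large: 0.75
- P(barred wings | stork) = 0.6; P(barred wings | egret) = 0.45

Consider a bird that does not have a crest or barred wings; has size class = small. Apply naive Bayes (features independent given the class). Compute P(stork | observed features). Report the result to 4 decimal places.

stork: 0.3 × (1−0.9) × 0.35 × (1−0.6) = 0.0042
egret: 0.7 × (1−0.1) × 0.15 × (1−0.45) = 0.051975
P(stork | x) = 0.0042 / 0.056175 ≈ 0.0748

0.0748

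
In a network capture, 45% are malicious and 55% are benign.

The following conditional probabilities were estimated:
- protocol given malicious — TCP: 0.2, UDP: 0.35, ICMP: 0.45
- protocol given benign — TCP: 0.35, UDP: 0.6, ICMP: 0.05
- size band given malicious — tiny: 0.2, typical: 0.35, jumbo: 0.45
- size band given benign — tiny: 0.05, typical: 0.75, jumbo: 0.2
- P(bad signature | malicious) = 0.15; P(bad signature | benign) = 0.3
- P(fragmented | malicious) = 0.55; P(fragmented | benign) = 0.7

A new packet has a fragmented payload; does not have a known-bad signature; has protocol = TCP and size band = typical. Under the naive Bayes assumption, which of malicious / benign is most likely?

malicious: 0.45 × 0.2 × 0.35 × (1−0.15) × 0.55 = 0.01472625
benign: 0.55 × 0.35 × 0.75 × (1−0.3) × 0.7 = 0.07074375
Highest score → benign.

benign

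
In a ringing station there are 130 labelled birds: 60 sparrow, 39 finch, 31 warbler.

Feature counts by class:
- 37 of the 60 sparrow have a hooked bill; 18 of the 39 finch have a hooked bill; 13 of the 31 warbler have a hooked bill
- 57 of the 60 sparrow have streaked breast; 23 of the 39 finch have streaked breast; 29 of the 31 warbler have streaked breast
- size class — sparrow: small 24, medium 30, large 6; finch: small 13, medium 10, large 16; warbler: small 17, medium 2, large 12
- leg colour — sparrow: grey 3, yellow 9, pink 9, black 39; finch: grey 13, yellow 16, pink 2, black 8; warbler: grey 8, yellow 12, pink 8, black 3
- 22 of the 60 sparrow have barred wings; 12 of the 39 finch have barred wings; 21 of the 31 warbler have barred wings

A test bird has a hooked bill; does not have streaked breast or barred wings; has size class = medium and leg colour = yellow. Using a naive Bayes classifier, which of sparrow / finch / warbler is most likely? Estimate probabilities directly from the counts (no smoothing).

sparrow: (60/130) × (37/60) × (3/60) × (30/60) × (9/60) × (38/60) ≈ 0.000675962
finch: (39/130) × (18/39) × (16/39) × (10/39) × (16/39) × (27/39) ≈ 0.00413689
warbler: (31/130) × (13/31) × (2/31) × (2/31) × (12/31) × (10/31) ≈ 0.000051975
Highest score → finch.

finch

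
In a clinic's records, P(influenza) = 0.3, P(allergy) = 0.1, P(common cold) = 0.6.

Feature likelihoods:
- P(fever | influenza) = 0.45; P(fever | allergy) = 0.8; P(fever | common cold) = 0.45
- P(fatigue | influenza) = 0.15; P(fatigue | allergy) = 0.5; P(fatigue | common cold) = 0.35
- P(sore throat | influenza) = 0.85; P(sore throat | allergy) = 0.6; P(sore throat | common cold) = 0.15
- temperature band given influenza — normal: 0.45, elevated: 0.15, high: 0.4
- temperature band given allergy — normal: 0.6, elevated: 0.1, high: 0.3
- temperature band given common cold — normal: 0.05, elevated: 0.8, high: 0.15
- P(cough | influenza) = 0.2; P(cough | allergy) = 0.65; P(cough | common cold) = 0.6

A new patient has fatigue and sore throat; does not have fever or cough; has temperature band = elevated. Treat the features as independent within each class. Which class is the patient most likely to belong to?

influenza: 0.3 × (1−0.45) × 0.15 × 0.85 × 0.15 × (1−0.2) = 0.0025245
allergy: 0.1 × (1−0.8) × 0.5 × 0.6 × 0.1 × (1−0.65) = 0.00021
common cold: 0.6 × (1−0.45) × 0.35 × 0.15 × 0.8 × (1−0.6) = 0.005544
Highest score → common cold.

common cold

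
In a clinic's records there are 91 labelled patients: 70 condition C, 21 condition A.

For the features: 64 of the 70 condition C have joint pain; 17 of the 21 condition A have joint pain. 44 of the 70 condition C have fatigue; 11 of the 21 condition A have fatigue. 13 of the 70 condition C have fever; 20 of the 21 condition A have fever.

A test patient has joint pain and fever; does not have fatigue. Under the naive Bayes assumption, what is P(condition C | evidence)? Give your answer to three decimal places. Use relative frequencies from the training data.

0.364

condition C: (70/91) × (64/70) × (26/70) × (13/70) ≈ 0.0485131
condition A: (21/91) × (17/21) × (10/21) × (20/21) ≈ 0.0847225
P(condition C | x) = 0.0485131 / 0.1332356 ≈ 0.364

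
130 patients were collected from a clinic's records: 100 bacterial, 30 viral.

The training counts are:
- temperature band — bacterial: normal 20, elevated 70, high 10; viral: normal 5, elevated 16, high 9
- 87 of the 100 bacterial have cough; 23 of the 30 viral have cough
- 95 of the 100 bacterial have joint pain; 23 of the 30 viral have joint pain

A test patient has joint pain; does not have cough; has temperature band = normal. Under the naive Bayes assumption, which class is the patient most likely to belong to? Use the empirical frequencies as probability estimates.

bacterial: (100/130) × (20/100) × (13/100) × (95/100) = 0.019
viral: (30/130) × (5/30) × (7/30) × (23/30) ≈ 0.00688034
Highest score → bacterial.

bacterial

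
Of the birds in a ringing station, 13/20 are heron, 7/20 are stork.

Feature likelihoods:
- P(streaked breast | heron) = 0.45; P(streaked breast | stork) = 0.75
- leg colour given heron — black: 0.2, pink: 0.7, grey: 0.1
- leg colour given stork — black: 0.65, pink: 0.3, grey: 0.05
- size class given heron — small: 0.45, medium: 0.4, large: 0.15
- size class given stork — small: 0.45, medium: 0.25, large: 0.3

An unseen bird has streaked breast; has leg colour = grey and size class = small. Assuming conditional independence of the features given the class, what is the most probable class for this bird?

heron: 0.65 × 0.45 × 0.1 × 0.45 = 0.0131625
stork: 0.35 × 0.75 × 0.05 × 0.45 = 0.00590625
Highest score → heron.

heron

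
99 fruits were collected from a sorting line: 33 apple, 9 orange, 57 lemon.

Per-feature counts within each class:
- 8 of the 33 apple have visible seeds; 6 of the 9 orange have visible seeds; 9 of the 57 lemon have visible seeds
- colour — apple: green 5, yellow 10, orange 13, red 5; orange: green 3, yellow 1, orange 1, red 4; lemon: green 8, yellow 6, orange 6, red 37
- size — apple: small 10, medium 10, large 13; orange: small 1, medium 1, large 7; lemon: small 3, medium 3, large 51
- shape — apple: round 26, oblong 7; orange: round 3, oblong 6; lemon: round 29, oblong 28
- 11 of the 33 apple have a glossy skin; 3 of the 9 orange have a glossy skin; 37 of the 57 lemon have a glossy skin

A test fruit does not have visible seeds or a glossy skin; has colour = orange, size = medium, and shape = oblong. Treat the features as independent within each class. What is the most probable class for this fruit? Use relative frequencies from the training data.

apple: (33/99) × (25/33) × (13/33) × (10/33) × (7/33) × (22/33) ≈ 0.00426298
orange: (9/99) × (3/9) × (1/9) × (1/9) × (6/9) × (6/9) ≈ 0.000166272
lemon: (57/99) × (48/57) × (6/57) × (3/57) × (28/57) × (20/57) ≈ 0.000462985
Highest score → apple.

apple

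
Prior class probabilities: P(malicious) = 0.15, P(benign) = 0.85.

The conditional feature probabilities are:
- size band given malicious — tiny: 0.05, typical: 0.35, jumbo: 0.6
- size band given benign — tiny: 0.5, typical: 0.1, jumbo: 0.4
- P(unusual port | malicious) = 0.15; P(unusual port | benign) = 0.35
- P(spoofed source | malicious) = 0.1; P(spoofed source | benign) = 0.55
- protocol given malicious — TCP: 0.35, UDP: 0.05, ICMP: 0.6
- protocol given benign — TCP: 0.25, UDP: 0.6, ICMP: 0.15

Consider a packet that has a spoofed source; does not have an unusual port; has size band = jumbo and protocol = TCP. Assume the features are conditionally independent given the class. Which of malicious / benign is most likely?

malicious: 0.15 × 0.6 × (1−0.15) × 0.1 × 0.35 = 0.0026775
benign: 0.85 × 0.4 × (1−0.35) × 0.55 × 0.25 = 0.0303875
Highest score → benign.

benign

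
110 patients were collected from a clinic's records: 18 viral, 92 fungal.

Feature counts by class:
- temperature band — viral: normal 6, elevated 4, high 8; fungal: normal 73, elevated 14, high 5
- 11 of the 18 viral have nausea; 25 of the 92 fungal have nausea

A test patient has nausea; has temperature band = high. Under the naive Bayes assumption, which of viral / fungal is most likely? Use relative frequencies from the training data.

viral: (18/110) × (8/18) × (11/18) ≈ 0.0444444
fungal: (92/110) × (5/92) × (25/92) ≈ 0.0123518
Highest score → viral.

viral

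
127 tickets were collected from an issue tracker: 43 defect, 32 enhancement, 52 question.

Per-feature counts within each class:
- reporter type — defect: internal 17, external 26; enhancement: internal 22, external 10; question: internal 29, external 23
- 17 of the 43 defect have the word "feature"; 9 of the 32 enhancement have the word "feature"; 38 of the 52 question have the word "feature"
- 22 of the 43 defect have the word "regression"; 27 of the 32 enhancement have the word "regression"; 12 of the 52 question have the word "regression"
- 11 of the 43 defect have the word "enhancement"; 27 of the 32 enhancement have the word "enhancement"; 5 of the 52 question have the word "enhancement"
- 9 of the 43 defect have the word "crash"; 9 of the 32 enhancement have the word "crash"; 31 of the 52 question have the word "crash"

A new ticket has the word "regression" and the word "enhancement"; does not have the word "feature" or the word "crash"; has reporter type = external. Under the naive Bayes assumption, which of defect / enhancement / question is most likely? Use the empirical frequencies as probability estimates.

enhancement

defect: (43/127) × (26/43) × (26/43) × (22/43) × (11/43) × (34/43) ≈ 0.0128104
enhancement: (32/127) × (10/32) × (23/32) × (27/32) × (27/32) × (23/32) ≈ 0.0289587
question: (52/127) × (23/52) × (14/52) × (12/52) × (5/52) × (21/52) ≈ 0.000436927
Highest score → enhancement.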